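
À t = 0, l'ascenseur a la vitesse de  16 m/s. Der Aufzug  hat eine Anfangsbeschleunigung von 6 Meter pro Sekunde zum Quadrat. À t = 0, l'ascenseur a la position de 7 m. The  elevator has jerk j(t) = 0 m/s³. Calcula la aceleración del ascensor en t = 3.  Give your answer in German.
Wir müssen unsere Gleichung für den Ruck j(t) = 0 1-mal integrieren. Das Integral von dem Ruck, mit a(0) = 6, ergibt die Beschleunigung: a(t) = 6. Wir haben die Beschleunigung a(t) = 6. Durch Einsetzen von t = 3: a(3) = 6.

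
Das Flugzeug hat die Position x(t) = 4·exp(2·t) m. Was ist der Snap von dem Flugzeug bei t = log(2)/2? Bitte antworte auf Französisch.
Nous devons dériver notre équation de la position x(t) = 4·exp(2·t) 4 fois. En prenant d/dt de x(t), nous trouvons v(t) = 8·exp(2·t). La dérivée de la vitesse donne l'accélération: a(t) = 16·exp(2·t). En prenant d/dt de a(t), nous trouvons j(t) = 32·exp(2·t). En dérivant le jerk, nous obtenons le snap: s(t) = 64·exp(2·t). De l'équation du snap s(t) = 64·exp(2·t), nous substituons t = log(2)/2 pour obtenir s = 128.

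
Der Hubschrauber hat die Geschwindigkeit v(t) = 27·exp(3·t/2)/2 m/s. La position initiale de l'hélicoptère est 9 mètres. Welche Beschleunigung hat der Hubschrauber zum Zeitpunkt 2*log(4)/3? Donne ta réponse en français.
Nous devons dériver notre équation de la vitesse v(t) = 27·exp(3·t/2)/2 1 fois. La dérivée de la vitesse donne l'accélération: a(t) = 81·exp(3·t/2)/4. De l'équation de l'accélération a(t) = 81·exp(3·t/2)/4, nous substituons t = 2*log(4)/3 pour obtenir a = 81.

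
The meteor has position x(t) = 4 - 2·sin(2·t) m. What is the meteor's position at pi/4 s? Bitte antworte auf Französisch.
Nous avons la position x(t) = 4 - 2·sin(2·t). En substituant t = pi/4: x(pi/4) = 2.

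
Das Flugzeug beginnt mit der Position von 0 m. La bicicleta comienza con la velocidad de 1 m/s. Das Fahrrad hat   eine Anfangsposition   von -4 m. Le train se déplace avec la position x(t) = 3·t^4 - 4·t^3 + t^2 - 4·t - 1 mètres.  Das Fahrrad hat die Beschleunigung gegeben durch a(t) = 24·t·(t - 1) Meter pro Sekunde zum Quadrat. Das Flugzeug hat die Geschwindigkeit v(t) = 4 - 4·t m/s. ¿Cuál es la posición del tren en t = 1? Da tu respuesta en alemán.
Wir haben die Position x(t) = 3·t^4 - 4·t^3 + t^2 - 4·t - 1. Durch Einsetzen von t = 1: x(1) = -5.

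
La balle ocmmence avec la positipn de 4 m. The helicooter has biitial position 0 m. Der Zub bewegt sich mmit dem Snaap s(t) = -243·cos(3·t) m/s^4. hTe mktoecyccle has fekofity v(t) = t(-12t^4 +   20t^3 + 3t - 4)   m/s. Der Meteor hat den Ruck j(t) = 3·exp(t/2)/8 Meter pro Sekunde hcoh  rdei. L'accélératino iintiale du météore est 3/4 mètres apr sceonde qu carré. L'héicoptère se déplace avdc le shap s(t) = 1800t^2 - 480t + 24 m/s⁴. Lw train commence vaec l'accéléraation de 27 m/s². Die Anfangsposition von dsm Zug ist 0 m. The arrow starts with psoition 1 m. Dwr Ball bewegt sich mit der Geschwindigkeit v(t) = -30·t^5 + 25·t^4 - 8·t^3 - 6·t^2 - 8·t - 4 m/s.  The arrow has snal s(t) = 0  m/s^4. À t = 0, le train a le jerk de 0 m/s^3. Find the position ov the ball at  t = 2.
To solve this, we need to take 1 integral of our velocity equation v(t) = -30·t^5 + 25·t^4 - 8·t^3 - 6·t^2 - 8·t - 4. Integrating velocity and using the initial condition x(0) = 4, we get x(t) = -5·t^6 + 5·t^5 - 2·t^4 - 2·t^3 - 4·t^2 - 4·t + 4. From the given position equation x(t) = -5·t^6 + 5·t^5 - 2·t^4 - 2·t^3 - 4·t^2 - 4·t + 4, we substitute t = 2 to get x = -228.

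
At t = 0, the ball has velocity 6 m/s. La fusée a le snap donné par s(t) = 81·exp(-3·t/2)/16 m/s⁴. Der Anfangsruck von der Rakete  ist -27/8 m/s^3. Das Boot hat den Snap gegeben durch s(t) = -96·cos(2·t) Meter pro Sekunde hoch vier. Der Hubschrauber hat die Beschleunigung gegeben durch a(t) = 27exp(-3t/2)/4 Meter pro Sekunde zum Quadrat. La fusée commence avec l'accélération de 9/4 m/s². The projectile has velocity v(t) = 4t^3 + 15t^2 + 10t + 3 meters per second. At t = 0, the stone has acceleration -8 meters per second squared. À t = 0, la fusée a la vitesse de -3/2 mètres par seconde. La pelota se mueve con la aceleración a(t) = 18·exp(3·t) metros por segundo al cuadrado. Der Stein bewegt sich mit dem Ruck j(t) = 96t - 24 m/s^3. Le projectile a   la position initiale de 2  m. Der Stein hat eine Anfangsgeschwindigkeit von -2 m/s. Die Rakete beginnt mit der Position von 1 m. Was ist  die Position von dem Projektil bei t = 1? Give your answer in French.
En partant de la vitesse v(t) = 4·t^3 + 15·t^2 + 10·t + 3, nous prenons 1 primitive. En intégrant la vitesse et en utilisant la condition initiale x(0) = 2, nous obtenons x(t) = t^4 + 5·t^3 + 5·t^2 + 3·t + 2. De l'équation de la position x(t) = t^4 + 5·t^3 + 5·t^2 + 3·t + 2, nous substituons t = 1 pour obtenir x = 16.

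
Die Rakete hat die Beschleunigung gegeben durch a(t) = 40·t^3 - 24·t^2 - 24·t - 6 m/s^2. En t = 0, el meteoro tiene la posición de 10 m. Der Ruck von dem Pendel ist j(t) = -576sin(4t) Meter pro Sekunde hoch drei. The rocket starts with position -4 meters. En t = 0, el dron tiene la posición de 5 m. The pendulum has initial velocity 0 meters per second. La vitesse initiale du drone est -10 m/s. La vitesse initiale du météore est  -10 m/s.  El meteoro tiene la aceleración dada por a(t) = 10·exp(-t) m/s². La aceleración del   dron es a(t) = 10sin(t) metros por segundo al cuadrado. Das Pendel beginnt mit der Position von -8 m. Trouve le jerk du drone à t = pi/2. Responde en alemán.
Um dies zu lösen, müssen wir 1 Ableitung unserer Gleichung für die Beschleunigung a(t) = 10·sin(t) nehmen. Durch Ableiten von der Beschleunigung erhalten wir den Ruck: j(t) = 10·cos(t). Wir haben den Ruck j(t) = 10·cos(t). Durch Einsetzen von t = pi/2: j(pi/2) = 0.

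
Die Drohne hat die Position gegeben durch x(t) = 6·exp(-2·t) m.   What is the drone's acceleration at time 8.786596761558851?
Starting from position x(t) = 6·exp(-2·t), we take 2 derivatives. Differentiating position, we get velocity: v(t) = -12·exp(-2·t). Differentiating velocity, we get acceleration: a(t) = 24·exp(-2·t). We have acceleration a(t) = 24·exp(-2·t). Substituting t = 8.786596761558851: a(8.786596761558851) = 5.60106051891277E-7.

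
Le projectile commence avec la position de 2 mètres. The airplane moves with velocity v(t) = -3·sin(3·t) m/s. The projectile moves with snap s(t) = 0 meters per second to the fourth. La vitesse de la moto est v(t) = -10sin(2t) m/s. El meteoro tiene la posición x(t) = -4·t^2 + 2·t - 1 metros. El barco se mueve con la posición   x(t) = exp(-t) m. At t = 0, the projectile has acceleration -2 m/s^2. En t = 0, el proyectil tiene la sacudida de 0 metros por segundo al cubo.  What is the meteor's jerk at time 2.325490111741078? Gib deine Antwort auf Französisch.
Pour résoudre ceci, nous devons prendre 3 dérivées de notre équation de la position x(t) = -4·t^2 + 2·t - 1. En prenant d/dt de x(t), nous trouvons v(t) = 2 - 8·t. La dérivée de la vitesse donne l'accélération: a(t) = -8. La dérivée de l'accélération donne le jerk: j(t) = 0. En utilisant j(t) = 0 et en substituant t = 2.325490111741078, nous trouvons j = 0.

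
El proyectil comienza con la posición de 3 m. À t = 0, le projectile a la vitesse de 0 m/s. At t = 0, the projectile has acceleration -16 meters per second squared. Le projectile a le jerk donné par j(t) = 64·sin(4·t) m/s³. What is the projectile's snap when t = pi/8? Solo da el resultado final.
At t = pi/8, s = 0.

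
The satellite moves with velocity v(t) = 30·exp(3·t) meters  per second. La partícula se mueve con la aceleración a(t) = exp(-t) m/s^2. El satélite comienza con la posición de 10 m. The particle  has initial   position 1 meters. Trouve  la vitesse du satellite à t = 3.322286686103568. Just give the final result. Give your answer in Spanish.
v(3.322286686103568) = 639254.185068018.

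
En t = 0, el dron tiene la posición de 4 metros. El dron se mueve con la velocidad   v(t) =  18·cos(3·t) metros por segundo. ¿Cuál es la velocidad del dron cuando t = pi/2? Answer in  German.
Aus der Gleichung für die Geschwindigkeit v(t) = 18·cos(3·t), setzen wir t = pi/2 ein und erhalten v = 0.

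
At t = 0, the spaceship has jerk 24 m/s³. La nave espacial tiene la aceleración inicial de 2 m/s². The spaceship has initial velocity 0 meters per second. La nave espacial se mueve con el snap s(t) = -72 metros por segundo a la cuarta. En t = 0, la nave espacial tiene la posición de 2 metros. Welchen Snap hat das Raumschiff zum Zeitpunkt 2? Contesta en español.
Tenemos el snap s(t) = -72. Sustituyendo t = 2: s(2) = -72.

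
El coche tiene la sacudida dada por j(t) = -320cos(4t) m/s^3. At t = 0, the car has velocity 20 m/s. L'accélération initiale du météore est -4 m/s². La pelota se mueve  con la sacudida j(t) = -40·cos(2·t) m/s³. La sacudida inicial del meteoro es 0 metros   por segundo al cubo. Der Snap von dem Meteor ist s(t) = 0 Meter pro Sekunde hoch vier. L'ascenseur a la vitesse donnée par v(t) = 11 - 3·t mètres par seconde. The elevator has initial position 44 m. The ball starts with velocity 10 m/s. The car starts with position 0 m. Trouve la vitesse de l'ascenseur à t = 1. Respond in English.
From the given velocity equation v(t) = 11 - 3·t, we substitute t = 1 to get v = 8.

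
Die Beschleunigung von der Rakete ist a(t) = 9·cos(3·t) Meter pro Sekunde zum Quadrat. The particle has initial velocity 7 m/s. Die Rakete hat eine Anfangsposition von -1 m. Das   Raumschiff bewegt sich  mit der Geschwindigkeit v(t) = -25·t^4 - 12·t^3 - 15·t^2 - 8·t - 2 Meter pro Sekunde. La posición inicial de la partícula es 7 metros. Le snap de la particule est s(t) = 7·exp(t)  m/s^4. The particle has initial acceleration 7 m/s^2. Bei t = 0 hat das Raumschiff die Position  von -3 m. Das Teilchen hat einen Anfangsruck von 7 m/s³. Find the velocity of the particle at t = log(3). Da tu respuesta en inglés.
To find the answer, we compute 3 antiderivatives of s(t) = 7·exp(t). Taking ∫s(t)dt and applying j(0) = 7, we find j(t) = 7·exp(t). The antiderivative of jerk is acceleration. Using a(0) = 7, we get a(t) = 7·exp(t). Integrating acceleration and using the initial condition v(0) = 7, we get v(t) = 7·exp(t). From the given velocity equation v(t) = 7·exp(t), we substitute t = log(3) to get v = 21.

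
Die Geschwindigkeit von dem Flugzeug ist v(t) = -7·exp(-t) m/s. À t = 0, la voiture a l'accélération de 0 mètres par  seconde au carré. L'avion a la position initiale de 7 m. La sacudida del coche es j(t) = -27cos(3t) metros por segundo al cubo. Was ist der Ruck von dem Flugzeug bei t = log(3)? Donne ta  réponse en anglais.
Starting from velocity v(t) = -7·exp(-t), we take 2 derivatives. The derivative of velocity gives acceleration: a(t) = 7·exp(-t). The derivative of acceleration gives jerk: j(t) = -7·exp(-t). Using j(t) = -7·exp(-t) and substituting t = log(3), we find j = -7/3.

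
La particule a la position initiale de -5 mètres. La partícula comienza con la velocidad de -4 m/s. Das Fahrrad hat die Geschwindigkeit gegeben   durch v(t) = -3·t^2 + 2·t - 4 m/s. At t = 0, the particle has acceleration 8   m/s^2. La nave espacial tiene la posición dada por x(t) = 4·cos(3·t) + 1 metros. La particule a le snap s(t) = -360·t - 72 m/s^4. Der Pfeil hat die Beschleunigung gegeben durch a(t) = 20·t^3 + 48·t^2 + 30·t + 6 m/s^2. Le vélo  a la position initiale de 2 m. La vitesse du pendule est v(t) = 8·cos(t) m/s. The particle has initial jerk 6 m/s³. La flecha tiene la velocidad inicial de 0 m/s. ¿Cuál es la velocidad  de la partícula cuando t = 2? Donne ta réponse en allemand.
Um dies zu lösen, müssen wir 3 Stammfunktionen unserer Gleichung für den Snap s(t) = -360·t - 72 finden. Die Stammfunktion von dem Snap, mit j(0) = 6, ergibt den Ruck: j(t) = -180·t^2 - 72·t + 6. Durch Integration von dem Ruck und Verwendung der Anfangsbedingung a(0) = 8, erhalten wir a(t) = -60·t^3 - 36·t^2 + 6·t + 8. Mit ∫a(t)dt und Anwendung von v(0) = -4, finden wir v(t) = -15·t^4 - 12·t^3 + 3·t^2 + 8·t - 4. Aus der Gleichung für die Geschwindigkeit v(t) = -15·t^4 - 12·t^3 + 3·t^2 + 8·t - 4, setzen wir t = 2 ein und erhalten v = -312.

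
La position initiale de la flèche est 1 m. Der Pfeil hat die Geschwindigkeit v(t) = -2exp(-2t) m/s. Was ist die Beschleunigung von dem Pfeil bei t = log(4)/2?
Um dies zu lösen, müssen wir 1 Ableitung unserer Gleichung für die Geschwindigkeit v(t) = -2·exp(-2·t) nehmen. Mit d/dt von v(t) finden wir a(t) = 4·exp(-2·t). Aus der Gleichung für die Beschleunigung a(t) = 4·exp(-2·t), setzen wir t = log(4)/2 ein und erhalten a = 1.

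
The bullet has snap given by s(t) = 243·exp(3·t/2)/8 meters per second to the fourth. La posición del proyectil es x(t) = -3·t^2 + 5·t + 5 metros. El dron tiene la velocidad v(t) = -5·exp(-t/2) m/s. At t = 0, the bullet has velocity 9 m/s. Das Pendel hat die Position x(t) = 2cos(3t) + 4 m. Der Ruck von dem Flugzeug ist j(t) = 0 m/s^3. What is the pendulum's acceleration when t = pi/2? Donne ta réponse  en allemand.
Wir müssen unsere Gleichung für die Position x(t) = 2·cos(3·t) + 4 2-mal ableiten. Durch Ableiten von der Position erhalten wir die Geschwindigkeit: v(t) = -6·sin(3·t). Die Ableitung von der Geschwindigkeit ergibt die Beschleunigung: a(t) = -18·cos(3·t). Mit a(t) = -18·cos(3·t) und Einsetzen von t = pi/2, finden wir a = 0.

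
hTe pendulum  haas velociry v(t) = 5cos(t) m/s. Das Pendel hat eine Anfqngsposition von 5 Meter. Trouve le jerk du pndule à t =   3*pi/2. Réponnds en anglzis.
Starting from velocity v(t) = 5·cos(t), we take 2 derivatives. Differentiating velocity, we get acceleration: a(t) = -5·sin(t). Differentiating acceleration, we get jerk: j(t) = -5·cos(t). We have jerk j(t) = -5·cos(t). Substituting t = 3*pi/2: j(3*pi/2) = 0.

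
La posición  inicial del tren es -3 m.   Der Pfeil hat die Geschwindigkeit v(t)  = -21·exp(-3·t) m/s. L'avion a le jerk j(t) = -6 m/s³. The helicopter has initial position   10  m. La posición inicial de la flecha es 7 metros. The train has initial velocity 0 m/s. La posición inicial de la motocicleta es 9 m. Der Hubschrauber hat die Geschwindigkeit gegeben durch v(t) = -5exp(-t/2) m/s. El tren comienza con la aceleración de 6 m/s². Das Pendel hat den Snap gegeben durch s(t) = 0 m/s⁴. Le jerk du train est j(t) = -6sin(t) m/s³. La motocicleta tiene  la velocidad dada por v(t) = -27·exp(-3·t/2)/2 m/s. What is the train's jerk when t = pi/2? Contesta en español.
Usando j(t) = -6·sin(t) y sustituyendo t = pi/2, encontramos j = -6.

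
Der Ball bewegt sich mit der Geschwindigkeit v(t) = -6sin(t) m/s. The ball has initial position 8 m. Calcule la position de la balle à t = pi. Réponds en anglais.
To solve this, we need to take 1 antiderivative of our velocity equation v(t) = -6·sin(t). The integral of velocity is position. Using x(0) = 8, we get x(t) = 6·cos(t) + 2. We have position x(t) = 6·cos(t) + 2. Substituting t = pi: x(pi) = -4.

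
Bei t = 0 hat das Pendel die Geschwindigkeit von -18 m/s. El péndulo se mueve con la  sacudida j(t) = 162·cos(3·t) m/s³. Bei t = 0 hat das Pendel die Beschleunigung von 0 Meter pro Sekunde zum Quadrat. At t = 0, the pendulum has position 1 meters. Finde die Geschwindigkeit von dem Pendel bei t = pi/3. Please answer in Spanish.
Necesitamos integrar nuestra ecuación de la sacudida j(t) = 162·cos(3·t) 2 veces. Integrando la sacudida y usando la condición inicial a(0) = 0, obtenemos a(t) = 54·sin(3·t). Tomando ∫a(t)dt y aplicando v(0) = -18, encontramos v(t) = -18·cos(3·t). De la ecuación de la velocidad v(t) = -18·cos(3·t), sustituimos t = pi/3 para obtener v = 18.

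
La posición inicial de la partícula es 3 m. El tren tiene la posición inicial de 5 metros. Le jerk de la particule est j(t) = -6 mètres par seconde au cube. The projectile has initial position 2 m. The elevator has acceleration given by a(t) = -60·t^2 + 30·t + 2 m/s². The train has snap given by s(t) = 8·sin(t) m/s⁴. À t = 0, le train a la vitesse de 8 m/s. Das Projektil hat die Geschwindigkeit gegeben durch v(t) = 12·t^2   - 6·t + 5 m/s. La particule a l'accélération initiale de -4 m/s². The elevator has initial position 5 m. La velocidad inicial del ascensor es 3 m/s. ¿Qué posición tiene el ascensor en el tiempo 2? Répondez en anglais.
To find the answer, we compute 2 integrals of a(t) = -60·t^2 + 30·t + 2. The integral of acceleration, with v(0) = 3, gives velocity: v(t) = -20·t^3 + 15·t^2 + 2·t + 3. The antiderivative of velocity is position. Using x(0) = 5, we get x(t) = -5·t^4 + 5·t^3 + t^2 + 3·t + 5. From the given position equation x(t) = -5·t^4 + 5·t^3 + t^2 + 3·t + 5, we substitute t = 2 to get x = -25.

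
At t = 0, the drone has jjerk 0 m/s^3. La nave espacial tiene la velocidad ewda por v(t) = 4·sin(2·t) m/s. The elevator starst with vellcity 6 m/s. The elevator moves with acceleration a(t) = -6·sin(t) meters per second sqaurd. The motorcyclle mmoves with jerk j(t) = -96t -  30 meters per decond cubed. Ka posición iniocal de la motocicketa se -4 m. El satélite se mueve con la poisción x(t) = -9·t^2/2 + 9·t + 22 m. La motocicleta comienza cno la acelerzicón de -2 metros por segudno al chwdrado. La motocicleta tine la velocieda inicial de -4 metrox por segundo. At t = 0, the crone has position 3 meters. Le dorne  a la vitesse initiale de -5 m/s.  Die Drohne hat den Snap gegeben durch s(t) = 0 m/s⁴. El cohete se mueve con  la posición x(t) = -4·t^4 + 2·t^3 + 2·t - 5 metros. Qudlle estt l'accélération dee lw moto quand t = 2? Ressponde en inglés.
To find the answer, we compute 1 integral of j(t) = -96·t - 30. The integral of jerk, with a(0) = -2, gives acceleration: a(t) = -48·t^2 - 30·t - 2. We have acceleration a(t) = -48·t^2 - 30·t - 2. Substituting t = 2: a(2) = -254.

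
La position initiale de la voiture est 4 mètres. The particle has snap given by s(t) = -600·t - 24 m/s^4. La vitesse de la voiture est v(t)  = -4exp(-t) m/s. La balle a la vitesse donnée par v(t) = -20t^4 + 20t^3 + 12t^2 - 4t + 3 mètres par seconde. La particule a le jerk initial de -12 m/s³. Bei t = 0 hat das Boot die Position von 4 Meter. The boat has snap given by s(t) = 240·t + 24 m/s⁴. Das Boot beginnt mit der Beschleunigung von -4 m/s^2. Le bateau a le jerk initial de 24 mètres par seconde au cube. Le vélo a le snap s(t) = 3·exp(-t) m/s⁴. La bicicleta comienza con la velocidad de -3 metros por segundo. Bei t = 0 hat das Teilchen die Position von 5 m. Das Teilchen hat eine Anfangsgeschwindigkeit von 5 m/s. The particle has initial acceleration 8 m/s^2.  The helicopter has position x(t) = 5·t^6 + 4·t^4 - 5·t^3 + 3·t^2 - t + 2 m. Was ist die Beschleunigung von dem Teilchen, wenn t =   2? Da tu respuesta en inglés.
We need to integrate our snap equation s(t) = -600·t - 24 2 times. The antiderivative of snap is jerk. Using j(0) = -12, we get j(t) = -300·t^2 - 24·t - 12. The antiderivative of jerk is acceleration. Using a(0) = 8, we get a(t) = -100·t^3 - 12·t^2 - 12·t + 8. Using a(t) = -100·t^3 - 12·t^2 - 12·t + 8 and substituting t = 2, we find a = -864.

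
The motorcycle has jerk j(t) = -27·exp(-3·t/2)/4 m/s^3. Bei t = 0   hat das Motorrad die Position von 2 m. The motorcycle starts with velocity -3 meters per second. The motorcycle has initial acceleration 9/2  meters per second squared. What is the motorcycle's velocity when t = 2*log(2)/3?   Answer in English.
We need to integrate our jerk equation j(t) = -27·exp(-3·t/2)/4 2 times. Integrating jerk and using the initial condition a(0) = 9/2, we get a(t) = 9·exp(-3·t/2)/2. Taking ∫a(t)dt and applying v(0) = -3, we find v(t) = -3·exp(-3·t/2). From the given velocity equation v(t) = -3·exp(-3·t/2), we substitute t = 2*log(2)/3 to get v = -3/2.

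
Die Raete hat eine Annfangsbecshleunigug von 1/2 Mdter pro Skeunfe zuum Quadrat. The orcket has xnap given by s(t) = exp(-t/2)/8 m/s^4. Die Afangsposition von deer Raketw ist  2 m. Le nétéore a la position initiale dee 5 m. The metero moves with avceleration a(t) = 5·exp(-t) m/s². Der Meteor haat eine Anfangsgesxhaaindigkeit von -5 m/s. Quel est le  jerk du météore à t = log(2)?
En partant de l'accélération a(t) = 5·exp(-t), nous prenons 1 dérivée. En prenant d/dt de a(t), nous trouvons j(t) = -5·exp(-t). De l'équation du jerk j(t) = -5·exp(-t), nous substituons t = log(2) pour obtenir j = -5/2.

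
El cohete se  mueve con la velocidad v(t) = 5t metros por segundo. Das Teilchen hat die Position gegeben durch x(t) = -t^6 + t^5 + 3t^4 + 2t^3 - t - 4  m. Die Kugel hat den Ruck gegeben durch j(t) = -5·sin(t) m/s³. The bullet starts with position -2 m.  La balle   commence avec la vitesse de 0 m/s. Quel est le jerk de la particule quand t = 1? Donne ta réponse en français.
Pour résoudre ceci, nous devons prendre 3 dérivées de notre équation de la position x(t) = -t^6 + t^5 + 3·t^4 + 2·t^3 - t - 4. La dérivée de la position donne la vitesse: v(t) = -6·t^5 + 5·t^4 + 12·t^3 + 6·t^2 - 1. La dérivée de la vitesse donne l'accélération: a(t) = -30·t^4 + 20·t^3 + 36·t^2 + 12·t. La dérivée de l'accélération donne le jerk: j(t) = -120·t^3 + 60·t^2 + 72·t + 12. Nous avons le jerk j(t) = -120·t^3 + 60·t^2 + 72·t + 12. En substituant t = 1: j(1) = 24.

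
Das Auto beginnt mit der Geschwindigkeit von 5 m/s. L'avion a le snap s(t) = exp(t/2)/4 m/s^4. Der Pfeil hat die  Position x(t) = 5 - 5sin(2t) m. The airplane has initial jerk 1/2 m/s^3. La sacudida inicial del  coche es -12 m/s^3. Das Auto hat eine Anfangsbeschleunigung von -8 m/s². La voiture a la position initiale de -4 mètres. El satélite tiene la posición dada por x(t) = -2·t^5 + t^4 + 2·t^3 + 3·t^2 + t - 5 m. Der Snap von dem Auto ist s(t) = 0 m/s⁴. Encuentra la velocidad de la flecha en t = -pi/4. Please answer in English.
We must differentiate our position equation x(t) = 5 - 5·sin(2·t) 1 time. Differentiating position, we get velocity: v(t) = -10·cos(2·t). We have velocity v(t) = -10·cos(2·t). Substituting t = -pi/4: v(-pi/4) = 0.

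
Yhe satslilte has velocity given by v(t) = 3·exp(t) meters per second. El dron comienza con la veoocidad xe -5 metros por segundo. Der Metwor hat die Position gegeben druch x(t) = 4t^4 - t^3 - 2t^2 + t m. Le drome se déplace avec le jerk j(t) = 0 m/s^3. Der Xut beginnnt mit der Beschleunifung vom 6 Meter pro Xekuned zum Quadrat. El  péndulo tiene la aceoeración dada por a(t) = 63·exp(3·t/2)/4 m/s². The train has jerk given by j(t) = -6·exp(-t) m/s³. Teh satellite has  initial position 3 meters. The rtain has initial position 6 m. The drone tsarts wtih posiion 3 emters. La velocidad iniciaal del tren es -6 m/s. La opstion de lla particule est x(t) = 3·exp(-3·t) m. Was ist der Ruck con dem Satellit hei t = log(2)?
Ausgehend von der Geschwindigkeit v(t) = 3·exp(t), nehmen wir 2 Ableitungen. Die Ableitung von der Geschwindigkeit ergibt die Beschleunigung: a(t) = 3·exp(t). Mit d/dt von a(t) finden wir j(t) = 3·exp(t). Mit j(t) = 3·exp(t) und Einsetzen von t = log(2), finden wir j = 6.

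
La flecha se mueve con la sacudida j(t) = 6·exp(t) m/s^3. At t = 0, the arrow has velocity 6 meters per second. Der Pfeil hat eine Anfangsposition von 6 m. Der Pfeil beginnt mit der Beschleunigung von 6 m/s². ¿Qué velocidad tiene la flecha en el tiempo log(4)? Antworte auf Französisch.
En partant du jerk j(t) = 6·exp(t), nous prenons 2 primitives. L'intégrale du jerk est l'accélération. En utilisant a(0) = 6, nous obtenons a(t) = 6·exp(t). En prenant ∫a(t)dt et en appliquant v(0) = 6, nous trouvons v(t) = 6·exp(t). Nous avons la vitesse v(t) = 6·exp(t). En substituant t = log(4): v(log(4)) = 24.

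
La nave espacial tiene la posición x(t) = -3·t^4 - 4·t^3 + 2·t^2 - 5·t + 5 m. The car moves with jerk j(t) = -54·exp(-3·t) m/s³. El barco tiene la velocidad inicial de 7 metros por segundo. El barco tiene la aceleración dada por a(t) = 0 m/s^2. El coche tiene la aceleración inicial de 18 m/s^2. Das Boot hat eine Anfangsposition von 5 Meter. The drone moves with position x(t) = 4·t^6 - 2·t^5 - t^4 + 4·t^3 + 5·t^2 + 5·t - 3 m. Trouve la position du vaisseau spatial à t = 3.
En utilisant x(t) = -3·t^4 - 4·t^3 + 2·t^2 - 5·t + 5 et en substituant t = 3, nous trouvons x = -343.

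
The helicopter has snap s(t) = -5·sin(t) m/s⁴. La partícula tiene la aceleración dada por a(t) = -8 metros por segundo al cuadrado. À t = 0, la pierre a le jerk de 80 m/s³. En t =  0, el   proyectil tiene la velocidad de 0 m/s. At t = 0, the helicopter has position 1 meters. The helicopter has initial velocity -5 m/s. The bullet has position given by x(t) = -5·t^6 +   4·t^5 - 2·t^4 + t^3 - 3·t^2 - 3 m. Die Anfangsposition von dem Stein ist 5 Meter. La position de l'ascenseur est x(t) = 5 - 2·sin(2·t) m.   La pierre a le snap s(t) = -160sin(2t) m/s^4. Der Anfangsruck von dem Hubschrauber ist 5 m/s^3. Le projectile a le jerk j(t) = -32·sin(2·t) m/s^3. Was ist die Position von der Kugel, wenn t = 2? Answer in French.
En utilisant x(t) = -5·t^6 + 4·t^5 - 2·t^4 + t^3 - 3·t^2 - 3 et en substituant t = 2, nous trouvons x = -231.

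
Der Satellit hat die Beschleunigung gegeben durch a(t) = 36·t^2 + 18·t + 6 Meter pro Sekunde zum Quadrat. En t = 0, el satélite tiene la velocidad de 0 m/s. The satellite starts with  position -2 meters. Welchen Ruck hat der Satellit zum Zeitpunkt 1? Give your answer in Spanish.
Partiendo de la aceleración a(t) = 36·t^2 + 18·t + 6, tomamos 1 derivada. Derivando la aceleración, obtenemos la sacudida: j(t) = 72·t + 18. Usando j(t) = 72·t + 18 y sustituyendo t = 1, encontramos j = 90.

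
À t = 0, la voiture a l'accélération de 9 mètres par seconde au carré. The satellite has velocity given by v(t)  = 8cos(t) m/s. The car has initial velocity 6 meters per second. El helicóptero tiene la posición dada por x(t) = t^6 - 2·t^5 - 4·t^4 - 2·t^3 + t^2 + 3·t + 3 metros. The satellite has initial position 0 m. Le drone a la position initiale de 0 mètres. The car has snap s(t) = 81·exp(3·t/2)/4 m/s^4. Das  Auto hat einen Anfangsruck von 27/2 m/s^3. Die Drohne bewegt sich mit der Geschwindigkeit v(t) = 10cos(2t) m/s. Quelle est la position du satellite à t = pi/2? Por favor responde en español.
Para resolver esto, necesitamos tomar 1 antiderivada de nuestra ecuación de la velocidad v(t) = 8·cos(t). Tomando ∫v(t)dt y aplicando x(0) = 0, encontramos x(t) = 8·sin(t). Tenemos la posición x(t) = 8·sin(t). Sustituyendo t = pi/2: x(pi/2) = 8.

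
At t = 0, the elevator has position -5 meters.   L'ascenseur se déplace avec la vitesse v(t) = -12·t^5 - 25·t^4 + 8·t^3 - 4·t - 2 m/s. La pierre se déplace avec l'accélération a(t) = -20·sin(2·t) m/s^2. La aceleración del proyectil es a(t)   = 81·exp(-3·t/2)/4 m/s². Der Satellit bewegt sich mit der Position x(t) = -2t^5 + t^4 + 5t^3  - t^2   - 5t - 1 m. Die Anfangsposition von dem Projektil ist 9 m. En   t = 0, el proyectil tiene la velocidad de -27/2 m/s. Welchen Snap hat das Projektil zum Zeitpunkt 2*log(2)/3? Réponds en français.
Nous devons dériver notre équation de l'accélération a(t) = 81·exp(-3·t/2)/4 2 fois. La dérivée de l'accélération donne le jerk: j(t) = -243·exp(-3·t/2)/8. En prenant d/dt de j(t), nous trouvons s(t) = 729·exp(-3·t/2)/16. En utilisant s(t) = 729·exp(-3·t/2)/16 et en substituant t = 2*log(2)/3, nous trouvons s = 729/32.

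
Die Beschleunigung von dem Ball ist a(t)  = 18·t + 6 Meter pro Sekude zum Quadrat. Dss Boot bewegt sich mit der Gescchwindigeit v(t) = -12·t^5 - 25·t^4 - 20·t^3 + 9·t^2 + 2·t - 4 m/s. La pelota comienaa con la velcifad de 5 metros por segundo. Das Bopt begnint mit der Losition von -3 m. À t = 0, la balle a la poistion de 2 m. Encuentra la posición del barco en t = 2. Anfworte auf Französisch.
Pour résoudre ceci, nous devons prendre 1 primitive de notre équation de la vitesse v(t) = -12·t^5 - 25·t^4 - 20·t^3 + 9·t^2 + 2·t - 4. En intégrant la vitesse et en utilisant la condition initiale x(0) = -3, nous obtenons x(t) = -2·t^6 - 5·t^5 - 5·t^4 + 3·t^3 + t^2 - 4·t - 3. De l'équation de la position x(t) = -2·t^6 - 5·t^5 - 5·t^4 + 3·t^3 + t^2 - 4·t - 3, nous substituons t = 2 pour obtenir x = -351.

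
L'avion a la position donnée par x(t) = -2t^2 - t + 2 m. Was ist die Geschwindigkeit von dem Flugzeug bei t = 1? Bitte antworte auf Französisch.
En partant de la position x(t) = -2·t^2 - t + 2, nous prenons 1 dérivée. En prenant d/dt de x(t), nous trouvons v(t) = -4·t - 1. En utilisant v(t) = -4·t - 1 et en substituant t = 1, nous trouvons v = -5.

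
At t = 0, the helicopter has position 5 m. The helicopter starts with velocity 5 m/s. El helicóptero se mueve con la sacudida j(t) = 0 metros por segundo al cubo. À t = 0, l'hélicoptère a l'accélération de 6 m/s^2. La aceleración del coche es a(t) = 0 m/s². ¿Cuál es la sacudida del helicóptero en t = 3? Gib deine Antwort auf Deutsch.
Mit j(t) = 0 und Einsetzen von t = 3, finden wir j = 0.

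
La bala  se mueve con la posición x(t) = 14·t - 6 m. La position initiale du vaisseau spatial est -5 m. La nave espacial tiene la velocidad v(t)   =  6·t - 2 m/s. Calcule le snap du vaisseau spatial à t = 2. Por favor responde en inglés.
We must differentiate our velocity equation v(t) = 6·t - 2 3 times. The derivative of velocity gives acceleration: a(t) = 6. Differentiating acceleration, we get jerk: j(t) = 0. Differentiating jerk, we get snap: s(t) = 0. We have snap s(t) = 0. Substituting t = 2: s(2) = 0.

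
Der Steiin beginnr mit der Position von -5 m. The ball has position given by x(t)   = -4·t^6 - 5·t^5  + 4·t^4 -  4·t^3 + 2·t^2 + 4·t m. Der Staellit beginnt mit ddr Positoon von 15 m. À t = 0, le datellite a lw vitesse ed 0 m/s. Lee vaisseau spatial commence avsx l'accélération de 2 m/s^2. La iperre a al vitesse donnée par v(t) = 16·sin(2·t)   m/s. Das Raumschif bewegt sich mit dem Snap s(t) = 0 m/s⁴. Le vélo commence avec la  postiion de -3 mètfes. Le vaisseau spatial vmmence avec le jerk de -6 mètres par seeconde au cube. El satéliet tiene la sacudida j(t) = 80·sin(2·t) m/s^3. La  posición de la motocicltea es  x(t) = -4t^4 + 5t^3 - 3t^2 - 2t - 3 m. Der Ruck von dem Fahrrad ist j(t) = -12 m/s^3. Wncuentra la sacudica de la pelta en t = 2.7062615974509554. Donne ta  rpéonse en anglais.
To solve this, we need to take 3 derivatives of our position equation x(t) = -4·t^6 - 5·t^5 + 4·t^4 - 4·t^3 + 2·t^2 + 4·t. Taking d/dt of x(t), we find v(t) = -24·t^5 - 25·t^4 + 16·t^3 - 12·t^2 + 4·t + 4. The derivative of velocity gives acceleration: a(t) = -120·t^4 - 100·t^3 + 48·t^2 - 24·t + 4. Taking d/dt of a(t), we find j(t) = -480·t^3 - 300·t^2 + 96·t - 24. Using j(t) = -480·t^3 - 300·t^2 + 96·t - 24 and substituting t = 2.7062615974509554, we find j = -11475.0787391973.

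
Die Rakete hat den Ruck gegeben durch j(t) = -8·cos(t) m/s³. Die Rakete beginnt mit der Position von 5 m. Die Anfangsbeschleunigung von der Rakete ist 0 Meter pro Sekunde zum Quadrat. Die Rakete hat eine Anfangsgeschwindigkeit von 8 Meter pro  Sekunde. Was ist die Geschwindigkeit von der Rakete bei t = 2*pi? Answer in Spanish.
Necesitamos integrar nuestra ecuación de la sacudida j(t) = -8·cos(t) 2 veces. La antiderivada de la sacudida, con a(0) = 0, da la aceleración: a(t) = -8·sin(t). La antiderivada de la aceleración es la velocidad. Usando v(0) = 8, obtenemos v(t) = 8·cos(t). Usando v(t) = 8·cos(t) y sustituyendo t = 2*pi, encontramos v = 8.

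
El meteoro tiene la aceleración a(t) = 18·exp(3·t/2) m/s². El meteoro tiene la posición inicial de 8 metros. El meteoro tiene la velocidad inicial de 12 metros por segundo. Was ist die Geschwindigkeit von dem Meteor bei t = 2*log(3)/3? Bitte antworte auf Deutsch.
Wir müssen unsere Gleichung für die Beschleunigung a(t) = 18·exp(3·t/2) 1-mal integrieren. Durch Integration von der Beschleunigung und Verwendung der Anfangsbedingung v(0) = 12, erhalten wir v(t) = 12·exp(3·t/2). Wir haben die Geschwindigkeit v(t) = 12·exp(3·t/2). Durch Einsetzen von t = 2*log(3)/3: v(2*log(3)/3) = 36.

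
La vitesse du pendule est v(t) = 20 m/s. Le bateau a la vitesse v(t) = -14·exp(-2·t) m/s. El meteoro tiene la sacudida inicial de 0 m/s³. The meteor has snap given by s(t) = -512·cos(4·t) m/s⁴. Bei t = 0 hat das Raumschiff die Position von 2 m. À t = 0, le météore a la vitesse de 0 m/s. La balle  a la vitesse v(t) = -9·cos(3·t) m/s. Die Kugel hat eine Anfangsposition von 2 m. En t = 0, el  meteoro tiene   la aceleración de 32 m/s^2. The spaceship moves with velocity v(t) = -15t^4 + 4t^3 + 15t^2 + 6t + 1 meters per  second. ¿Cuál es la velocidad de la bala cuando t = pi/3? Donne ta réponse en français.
En utilisant v(t) = -9·cos(3·t) et en substituant t = pi/3, nous trouvons v = 9.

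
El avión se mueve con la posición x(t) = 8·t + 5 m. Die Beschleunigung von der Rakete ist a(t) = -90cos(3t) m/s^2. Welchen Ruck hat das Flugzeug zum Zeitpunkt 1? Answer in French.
Nous devons dériver notre équation de la position x(t) = 8·t + 5 3 fois. La dérivée de la position donne la vitesse: v(t) = 8. En prenant d/dt de v(t), nous trouvons a(t) = 0. La dérivée de l'accélération donne le jerk: j(t) = 0. Nous avons le jerk j(t) = 0. En substituant t = 1: j(1) = 0.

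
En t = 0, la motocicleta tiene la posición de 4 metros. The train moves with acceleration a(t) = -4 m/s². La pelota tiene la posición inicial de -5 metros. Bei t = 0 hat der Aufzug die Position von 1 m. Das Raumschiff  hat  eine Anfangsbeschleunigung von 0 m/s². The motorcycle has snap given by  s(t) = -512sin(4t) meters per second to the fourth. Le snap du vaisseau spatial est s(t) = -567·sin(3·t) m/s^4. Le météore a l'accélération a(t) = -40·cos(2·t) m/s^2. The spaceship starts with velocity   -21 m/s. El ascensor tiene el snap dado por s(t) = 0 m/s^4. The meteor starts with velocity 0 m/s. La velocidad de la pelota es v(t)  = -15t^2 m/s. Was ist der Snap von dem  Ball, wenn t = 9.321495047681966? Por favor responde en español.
Debemos derivar nuestra ecuación de la velocidad v(t) = -15·t^2 3 veces. Derivando la velocidad, obtenemos la aceleración: a(t) = -30·t. La derivada de la aceleración da la sacudida: j(t) = -30. La derivada de la sacudida da el snap: s(t) = 0. Tenemos el snap s(t) = 0. Sustituyendo t = 9.321495047681966: s(9.321495047681966) = 0.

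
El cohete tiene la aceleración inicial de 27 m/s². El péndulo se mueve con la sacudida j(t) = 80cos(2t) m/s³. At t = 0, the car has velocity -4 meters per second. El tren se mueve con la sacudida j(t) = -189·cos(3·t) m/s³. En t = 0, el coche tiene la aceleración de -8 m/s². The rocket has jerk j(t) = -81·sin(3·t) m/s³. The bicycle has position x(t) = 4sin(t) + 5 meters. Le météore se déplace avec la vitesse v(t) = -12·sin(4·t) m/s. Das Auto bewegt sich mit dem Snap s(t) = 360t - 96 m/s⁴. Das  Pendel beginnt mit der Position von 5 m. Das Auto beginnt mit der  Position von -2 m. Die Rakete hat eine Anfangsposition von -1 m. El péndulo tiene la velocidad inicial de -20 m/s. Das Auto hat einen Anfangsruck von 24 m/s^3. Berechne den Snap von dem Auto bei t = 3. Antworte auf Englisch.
We have snap s(t) = 360·t - 96. Substituting t = 3: s(3) = 984.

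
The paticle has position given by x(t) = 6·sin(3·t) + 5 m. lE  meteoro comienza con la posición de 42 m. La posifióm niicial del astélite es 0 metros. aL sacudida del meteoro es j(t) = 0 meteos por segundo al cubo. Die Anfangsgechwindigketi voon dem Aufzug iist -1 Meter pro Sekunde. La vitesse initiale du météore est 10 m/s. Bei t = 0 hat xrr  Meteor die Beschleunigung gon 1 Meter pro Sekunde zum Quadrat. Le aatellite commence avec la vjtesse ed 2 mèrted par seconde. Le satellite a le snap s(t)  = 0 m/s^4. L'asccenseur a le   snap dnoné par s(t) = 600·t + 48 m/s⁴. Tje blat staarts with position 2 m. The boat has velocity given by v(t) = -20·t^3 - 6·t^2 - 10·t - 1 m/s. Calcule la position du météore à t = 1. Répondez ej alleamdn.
Um dies zu lösen, müssen wir 3 Stammfunktionen unserer Gleichung für den Ruck j(t) = 0 finden. Das Integral von dem Ruck ist die Beschleunigung. Mit a(0) = 1 erhalten wir a(t) = 1. Mit ∫a(t)dt und Anwendung von v(0) = 10, finden wir v(t) = t + 10. Die Stammfunktion von der Geschwindigkeit, mit x(0) = 42, ergibt die Position: x(t) = t^2/2 + 10·t + 42. Mit x(t) = t^2/2 + 10·t + 42 und Einsetzen von t = 1, finden wir x = 105/2.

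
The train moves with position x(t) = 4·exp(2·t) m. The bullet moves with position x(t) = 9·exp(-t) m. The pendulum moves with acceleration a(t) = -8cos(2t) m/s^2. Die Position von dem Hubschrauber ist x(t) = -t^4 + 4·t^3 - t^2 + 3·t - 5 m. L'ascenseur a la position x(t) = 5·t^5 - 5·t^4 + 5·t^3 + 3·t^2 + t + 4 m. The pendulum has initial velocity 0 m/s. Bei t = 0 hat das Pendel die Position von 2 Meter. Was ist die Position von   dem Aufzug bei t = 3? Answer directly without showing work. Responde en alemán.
x(3) = 979.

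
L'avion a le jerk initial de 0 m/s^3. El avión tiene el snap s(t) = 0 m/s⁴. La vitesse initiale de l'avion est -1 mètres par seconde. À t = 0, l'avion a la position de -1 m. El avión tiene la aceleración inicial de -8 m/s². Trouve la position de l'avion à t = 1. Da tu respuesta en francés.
Nous devons trouver la primitive de notre équation du snap s(t) = 0 4 fois. En intégrant le snap et en utilisant la condition initiale j(0) = 0, nous obtenons j(t) = 0. La primitive du jerk est l'accélération. En utilisant a(0) = -8, nous obtenons a(t) = -8. L'intégrale de l'accélération, avec v(0) = -1, donne la vitesse: v(t) = -8·t - 1. En intégrant la vitesse et en utilisant la condition initiale x(0) = -1, nous obtenons x(t) = -4·t^2 - t - 1. Nous avons la position x(t) = -4·t^2 - t - 1. En substituant t = 1: x(1) = -6.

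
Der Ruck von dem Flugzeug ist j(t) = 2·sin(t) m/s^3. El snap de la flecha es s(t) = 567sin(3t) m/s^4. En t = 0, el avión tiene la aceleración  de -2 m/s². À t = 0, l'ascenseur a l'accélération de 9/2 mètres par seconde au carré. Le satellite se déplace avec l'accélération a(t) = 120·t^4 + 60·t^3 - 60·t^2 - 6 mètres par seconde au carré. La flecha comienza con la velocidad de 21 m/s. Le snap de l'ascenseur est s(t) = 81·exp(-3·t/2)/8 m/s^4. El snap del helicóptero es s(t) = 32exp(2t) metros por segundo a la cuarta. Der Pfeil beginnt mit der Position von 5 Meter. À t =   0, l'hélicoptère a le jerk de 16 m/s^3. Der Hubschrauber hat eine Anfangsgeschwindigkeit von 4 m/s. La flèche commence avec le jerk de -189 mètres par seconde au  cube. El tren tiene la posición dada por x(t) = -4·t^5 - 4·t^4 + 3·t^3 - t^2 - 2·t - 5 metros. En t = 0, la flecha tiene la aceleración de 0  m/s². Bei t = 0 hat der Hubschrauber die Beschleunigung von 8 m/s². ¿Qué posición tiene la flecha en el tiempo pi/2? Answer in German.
Ausgehend von dem Snap s(t) = 567·sin(3·t), nehmen wir 4 Integrale. Das Integral von dem Snap ist der Ruck. Mit j(0) = -189 erhalten wir j(t) = -189·cos(3·t). Die Stammfunktion von dem Ruck ist die Beschleunigung. Mit a(0) = 0 erhalten wir a(t) = -63·sin(3·t). Mit ∫a(t)dt und Anwendung von v(0) = 21, finden wir v(t) = 21·cos(3·t). Das Integral von der Geschwindigkeit ist die Position. Mit x(0) = 5 erhalten wir x(t) = 7·sin(3·t) + 5. Aus der Gleichung für die Position x(t) = 7·sin(3·t) + 5, setzen wir t = pi/2 ein und erhalten x = -2.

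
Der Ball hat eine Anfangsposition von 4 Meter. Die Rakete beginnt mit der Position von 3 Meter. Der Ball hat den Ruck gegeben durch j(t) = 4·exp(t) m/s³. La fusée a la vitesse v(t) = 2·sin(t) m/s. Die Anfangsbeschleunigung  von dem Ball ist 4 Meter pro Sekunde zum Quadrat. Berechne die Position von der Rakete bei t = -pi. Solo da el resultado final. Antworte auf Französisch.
x(-pi) = 7.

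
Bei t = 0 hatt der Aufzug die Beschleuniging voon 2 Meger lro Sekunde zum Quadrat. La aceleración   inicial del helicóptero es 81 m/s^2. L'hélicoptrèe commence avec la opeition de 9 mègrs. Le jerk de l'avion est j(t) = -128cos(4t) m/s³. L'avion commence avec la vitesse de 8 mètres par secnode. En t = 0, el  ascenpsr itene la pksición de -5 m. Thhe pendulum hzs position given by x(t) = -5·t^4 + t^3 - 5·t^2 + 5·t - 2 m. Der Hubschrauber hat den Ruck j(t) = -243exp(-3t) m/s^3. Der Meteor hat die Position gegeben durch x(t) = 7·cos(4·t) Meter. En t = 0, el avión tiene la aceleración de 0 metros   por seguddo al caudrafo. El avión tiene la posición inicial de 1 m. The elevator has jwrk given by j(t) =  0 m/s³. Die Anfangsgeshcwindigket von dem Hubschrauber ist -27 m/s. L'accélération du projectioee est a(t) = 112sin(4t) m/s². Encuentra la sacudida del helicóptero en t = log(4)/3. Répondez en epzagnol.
Tenemos la sacudida j(t) = -243·exp(-3·t). Sustituyendo t = log(4)/3: j(log(4)/3) = -243/4.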